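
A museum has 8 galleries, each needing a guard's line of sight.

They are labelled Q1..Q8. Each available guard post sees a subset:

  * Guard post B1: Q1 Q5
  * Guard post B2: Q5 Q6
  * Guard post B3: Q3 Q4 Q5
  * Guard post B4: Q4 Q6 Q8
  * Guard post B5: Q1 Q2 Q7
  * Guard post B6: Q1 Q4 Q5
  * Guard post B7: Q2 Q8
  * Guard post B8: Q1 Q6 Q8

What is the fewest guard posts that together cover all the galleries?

3

B3 and B5 and B8 together: B3 ∪ B5 ∪ B8 = {Q1, Q2, Q3, Q4, Q5, Q6, Q7, Q8} — every gallery is covered.
Each guard post has at most 3 galleries, and 2·3 = 6 < 8 — so at least 3 guard posts are needed, and 3 is optimal.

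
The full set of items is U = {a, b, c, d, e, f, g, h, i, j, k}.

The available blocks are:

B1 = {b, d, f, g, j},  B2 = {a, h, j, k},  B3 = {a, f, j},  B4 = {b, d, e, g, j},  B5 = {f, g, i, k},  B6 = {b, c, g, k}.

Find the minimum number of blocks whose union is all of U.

4

B2 and B4 and B5 and B6 together: B2 ∪ B4 ∪ B5 ∪ B6 = {a, b, c, d, e, f, g, h, i, j, k} — every item is covered.
Only B6 contains c, so B6 is forced; the remaining 7 items need at least 3 more blocks (each remaining block adds at most 3) — so at least 4 blocks are needed, and 4 is optimal.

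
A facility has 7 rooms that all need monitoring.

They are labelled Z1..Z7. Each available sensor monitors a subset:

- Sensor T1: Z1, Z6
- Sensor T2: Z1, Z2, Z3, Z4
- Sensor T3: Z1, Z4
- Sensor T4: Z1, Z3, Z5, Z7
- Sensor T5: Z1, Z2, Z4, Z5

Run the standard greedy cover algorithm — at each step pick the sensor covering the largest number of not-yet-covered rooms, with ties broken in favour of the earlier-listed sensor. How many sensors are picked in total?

3

Greedy: pick T2 (covers 4 new) → pick T4 (covers 2 new) → pick T1 (covers 1 new). Total picks: 3.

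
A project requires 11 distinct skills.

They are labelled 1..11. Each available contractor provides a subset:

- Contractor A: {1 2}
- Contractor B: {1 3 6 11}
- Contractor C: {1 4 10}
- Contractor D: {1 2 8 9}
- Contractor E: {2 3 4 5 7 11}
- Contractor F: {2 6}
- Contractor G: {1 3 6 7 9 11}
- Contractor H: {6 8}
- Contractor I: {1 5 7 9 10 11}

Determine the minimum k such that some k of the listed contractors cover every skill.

3

Take {E, H, I}. Their union is {1, 2, 3, 4, 5, 6, 7, 8, 9, 10, 11}, which is all 11 skills.
No 2 of the 9 contractors cover everything (all 36 combinations miss at least one skill), so 3 is optimal.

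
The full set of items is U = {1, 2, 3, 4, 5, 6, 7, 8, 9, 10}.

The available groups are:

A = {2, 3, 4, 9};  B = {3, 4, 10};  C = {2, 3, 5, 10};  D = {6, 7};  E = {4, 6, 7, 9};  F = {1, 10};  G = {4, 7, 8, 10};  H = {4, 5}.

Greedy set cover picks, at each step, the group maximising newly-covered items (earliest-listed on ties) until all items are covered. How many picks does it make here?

Greedy: pick A (covers 4 new) → pick G (covers 3 new) → pick C (covers 1 new) → pick D (covers 1 new) → pick F (covers 1 new). Total picks: 5.
(The true minimum cover uses only 4 groups, so greedy is not optimal here.)

5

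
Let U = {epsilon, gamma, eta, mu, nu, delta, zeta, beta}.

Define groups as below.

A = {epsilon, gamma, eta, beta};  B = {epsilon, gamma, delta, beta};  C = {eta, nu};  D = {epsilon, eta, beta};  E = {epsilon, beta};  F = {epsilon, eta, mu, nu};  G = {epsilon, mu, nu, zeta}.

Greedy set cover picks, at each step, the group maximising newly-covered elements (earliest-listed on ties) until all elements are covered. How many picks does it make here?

3

Greedy: pick A (covers 4 new) → pick G (covers 3 new) → pick B (covers 1 new). Total picks: 3.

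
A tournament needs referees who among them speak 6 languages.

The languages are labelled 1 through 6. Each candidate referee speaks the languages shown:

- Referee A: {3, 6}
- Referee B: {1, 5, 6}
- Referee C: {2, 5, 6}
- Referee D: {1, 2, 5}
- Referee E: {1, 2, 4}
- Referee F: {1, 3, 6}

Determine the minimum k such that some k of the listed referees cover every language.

Take {A, D, E}. Their union is {1, 2, 3, 4, 5, 6}, which is all 6 languages.
Only E contains 4, so E is forced; the remaining 3 languages need at least 2 more referees (each remaining referee adds at most 2) — so at least 3 referees are needed, and 3 is optimal.

3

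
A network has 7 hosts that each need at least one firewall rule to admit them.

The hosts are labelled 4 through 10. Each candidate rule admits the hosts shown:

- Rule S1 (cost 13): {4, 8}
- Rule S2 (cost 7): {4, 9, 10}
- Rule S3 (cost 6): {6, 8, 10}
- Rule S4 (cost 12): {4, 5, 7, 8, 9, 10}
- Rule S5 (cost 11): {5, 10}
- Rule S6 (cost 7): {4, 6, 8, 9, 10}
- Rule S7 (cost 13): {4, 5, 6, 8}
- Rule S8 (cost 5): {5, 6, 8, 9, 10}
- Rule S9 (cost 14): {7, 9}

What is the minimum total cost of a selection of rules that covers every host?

17

S4, S8 together cover every host (S4 ∪ S8 = {4, 5, 6, 7, 8, 9, 10}); total cost 12 + 5 = 17.
No covering selection has total cost below 17.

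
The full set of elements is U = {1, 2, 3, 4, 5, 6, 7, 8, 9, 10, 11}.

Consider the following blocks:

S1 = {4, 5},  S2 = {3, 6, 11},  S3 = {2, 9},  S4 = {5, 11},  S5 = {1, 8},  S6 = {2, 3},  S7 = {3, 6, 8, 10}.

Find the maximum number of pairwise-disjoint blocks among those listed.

S1, S2, S3, S5 are pairwise disjoint (S1={4,5}; S2={3,6,11}; S3={2,9}; S5={1,8}).
Every remaining block overlaps one of these, and no 5 of the listed blocks are pairwise disjoint, so 4 is the maximum.

4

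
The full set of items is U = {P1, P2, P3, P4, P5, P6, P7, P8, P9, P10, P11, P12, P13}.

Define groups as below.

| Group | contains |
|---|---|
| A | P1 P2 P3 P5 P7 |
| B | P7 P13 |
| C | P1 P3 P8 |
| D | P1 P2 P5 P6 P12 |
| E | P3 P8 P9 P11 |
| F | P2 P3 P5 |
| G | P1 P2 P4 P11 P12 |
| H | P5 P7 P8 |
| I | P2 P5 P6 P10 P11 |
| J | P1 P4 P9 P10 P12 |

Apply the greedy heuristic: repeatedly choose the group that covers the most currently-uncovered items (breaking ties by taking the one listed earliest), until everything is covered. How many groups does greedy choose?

5

Greedy: pick A (covers 5 new) → pick J (covers 4 new) → pick E (covers 2 new) → pick B (covers 1 new) → pick D (covers 1 new). Total picks: 5.
(The true minimum cover uses only 4 groups, so greedy is not optimal here.)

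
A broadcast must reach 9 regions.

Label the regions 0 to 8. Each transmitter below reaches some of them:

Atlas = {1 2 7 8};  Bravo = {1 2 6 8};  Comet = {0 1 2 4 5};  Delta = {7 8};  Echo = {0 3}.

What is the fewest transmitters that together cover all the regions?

4

Atlas and Bravo and Comet and Echo together: Atlas ∪ Bravo ∪ Comet ∪ Echo = {0, 1, 2, 3, 4, 5, 6, 7, 8} — every region is covered.
No 3 of the 5 transmitters cover everything (all 10 combinations miss at least one region), so 4 is optimal.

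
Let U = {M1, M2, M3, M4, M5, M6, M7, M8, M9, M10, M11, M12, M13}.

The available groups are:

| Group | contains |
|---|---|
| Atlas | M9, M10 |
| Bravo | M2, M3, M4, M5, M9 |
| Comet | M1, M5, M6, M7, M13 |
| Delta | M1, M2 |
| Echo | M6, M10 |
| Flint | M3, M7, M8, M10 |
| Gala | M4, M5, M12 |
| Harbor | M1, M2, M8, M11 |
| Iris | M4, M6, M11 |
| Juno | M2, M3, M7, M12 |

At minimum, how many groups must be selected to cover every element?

Atlas and Comet and Harbor and Iris and Juno together: Atlas ∪ Comet ∪ Harbor ∪ Iris ∪ Juno = {M1, M2, M3, M4, M5, M6, M7, M8, M9, M10, M11, M12, M13} — every element is covered.
No 4 of the 10 groups cover everything (all 210 combinations miss at least one element), so 5 is optimal.

5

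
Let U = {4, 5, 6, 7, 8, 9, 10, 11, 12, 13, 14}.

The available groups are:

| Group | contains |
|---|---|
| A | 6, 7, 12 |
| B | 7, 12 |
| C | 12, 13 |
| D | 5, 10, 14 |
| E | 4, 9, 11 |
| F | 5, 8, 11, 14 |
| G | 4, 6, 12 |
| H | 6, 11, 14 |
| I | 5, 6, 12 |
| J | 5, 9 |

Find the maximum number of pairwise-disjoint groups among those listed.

3

B, H, J are pairwise disjoint (B={7,12}; H={6,11,14}; J={5,9}).
Every remaining group overlaps one of these, and no 4 of the listed groups are pairwise disjoint, so 3 is the maximum.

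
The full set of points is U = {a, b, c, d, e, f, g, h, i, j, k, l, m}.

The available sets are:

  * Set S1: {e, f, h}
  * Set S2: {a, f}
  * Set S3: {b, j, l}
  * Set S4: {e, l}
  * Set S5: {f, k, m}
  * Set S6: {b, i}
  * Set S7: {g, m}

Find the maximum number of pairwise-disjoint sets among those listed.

4

S2, S4, S6, S7 are pairwise disjoint (S2={a,f}; S4={e,l}; S6={b,i}; S7={g,m}).
Every remaining set overlaps one of these, and no 5 of the listed sets are pairwise disjoint, so 4 is the maximum.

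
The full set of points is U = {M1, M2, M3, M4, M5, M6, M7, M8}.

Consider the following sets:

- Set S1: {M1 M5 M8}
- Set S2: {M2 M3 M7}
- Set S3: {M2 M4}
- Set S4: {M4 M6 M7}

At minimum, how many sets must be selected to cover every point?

S1, S2, and S4 cover everything between them: the union {M1, M2, M3, M4, M5, M6, M7, M8} is all of U.
Each set has at most 3 points, and 2·3 = 6 < 8 — so at least 3 sets are needed, and 3 is optimal.

3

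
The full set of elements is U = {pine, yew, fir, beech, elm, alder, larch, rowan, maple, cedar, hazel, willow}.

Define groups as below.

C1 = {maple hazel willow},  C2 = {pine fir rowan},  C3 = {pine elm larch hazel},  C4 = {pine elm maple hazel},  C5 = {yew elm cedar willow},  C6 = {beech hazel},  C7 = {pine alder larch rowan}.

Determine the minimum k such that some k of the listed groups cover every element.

Take {C1, C2, C5, C6, C7}. Their union is {pine, yew, fir, beech, elm, alder, larch, rowan, maple, cedar, hazel, willow}, which is all 12 elements.
No 4 of the 7 groups cover everything (all 35 combinations miss at least one element), so 5 is optimal.

5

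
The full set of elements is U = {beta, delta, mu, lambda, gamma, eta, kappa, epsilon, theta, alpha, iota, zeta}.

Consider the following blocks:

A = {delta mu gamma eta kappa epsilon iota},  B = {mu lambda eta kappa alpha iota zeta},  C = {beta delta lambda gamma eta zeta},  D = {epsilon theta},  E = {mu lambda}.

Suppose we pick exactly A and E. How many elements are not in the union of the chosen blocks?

Union of A, E = {delta, mu, lambda, gamma, eta, kappa, epsilon, iota}.
Not covered: beta, theta, alpha, zeta — 4 elements.

4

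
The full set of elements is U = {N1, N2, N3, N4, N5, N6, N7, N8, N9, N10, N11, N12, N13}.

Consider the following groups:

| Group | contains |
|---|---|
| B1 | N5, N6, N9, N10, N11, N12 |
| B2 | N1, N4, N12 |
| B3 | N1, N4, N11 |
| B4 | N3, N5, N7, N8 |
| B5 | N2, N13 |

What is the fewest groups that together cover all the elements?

4

B1, B3, B4, and B5 cover everything between them: the union {N1, N2, N3, N4, N5, N6, N7, N8, N9, N10, N11, N12, N13} is all of U.
Only B1 contains N6, so B1 is forced; the remaining 7 elements need at least 3 more groups (each remaining group adds at most 3) — so at least 4 groups are needed, and 4 is optimal.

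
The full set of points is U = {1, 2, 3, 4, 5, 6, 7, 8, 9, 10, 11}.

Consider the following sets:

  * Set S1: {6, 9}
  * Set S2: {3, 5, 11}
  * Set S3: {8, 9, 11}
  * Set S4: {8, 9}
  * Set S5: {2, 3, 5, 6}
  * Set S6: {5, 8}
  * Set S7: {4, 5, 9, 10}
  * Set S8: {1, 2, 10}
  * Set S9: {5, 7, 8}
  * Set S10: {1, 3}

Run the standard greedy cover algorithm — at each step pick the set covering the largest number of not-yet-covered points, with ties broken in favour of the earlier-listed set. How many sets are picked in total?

5

Greedy: pick S5 (covers 4 new) → pick S3 (covers 3 new) → pick S7 (covers 2 new) → pick S8 (covers 1 new) → pick S9 (covers 1 new). Total picks: 5.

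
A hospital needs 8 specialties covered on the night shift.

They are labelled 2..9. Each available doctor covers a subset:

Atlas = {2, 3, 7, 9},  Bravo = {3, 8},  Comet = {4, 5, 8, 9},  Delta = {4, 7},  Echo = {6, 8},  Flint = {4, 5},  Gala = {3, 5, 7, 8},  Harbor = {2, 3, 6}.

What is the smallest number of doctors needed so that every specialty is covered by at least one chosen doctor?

3

Take {Atlas, Comet, Harbor}. Their union is {2, 3, 4, 5, 6, 7, 8, 9}, which is all 8 specialties.
No 2 of the 8 doctors cover everything (all 28 combinations miss at least one specialty), so 3 is optimal.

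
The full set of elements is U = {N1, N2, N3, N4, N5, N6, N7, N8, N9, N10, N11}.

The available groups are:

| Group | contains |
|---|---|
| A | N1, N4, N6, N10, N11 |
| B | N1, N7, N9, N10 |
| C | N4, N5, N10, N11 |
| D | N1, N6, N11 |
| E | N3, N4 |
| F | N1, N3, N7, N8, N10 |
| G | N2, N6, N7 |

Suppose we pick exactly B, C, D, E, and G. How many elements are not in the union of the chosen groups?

1

Union of B, C, D, E, G = {N1, N2, N3, N4, N5, N6, N7, N9, N10, N11}.
Not covered: N8 — 1 element.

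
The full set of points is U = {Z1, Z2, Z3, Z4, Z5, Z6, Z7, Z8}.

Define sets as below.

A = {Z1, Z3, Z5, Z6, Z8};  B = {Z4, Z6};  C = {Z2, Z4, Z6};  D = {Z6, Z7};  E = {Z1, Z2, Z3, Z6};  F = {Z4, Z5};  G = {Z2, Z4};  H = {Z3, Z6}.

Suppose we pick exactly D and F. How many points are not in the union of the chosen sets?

Union of D, F = {Z4, Z5, Z6, Z7}.
Not covered: Z1, Z2, Z3, Z8 — 4 points.

4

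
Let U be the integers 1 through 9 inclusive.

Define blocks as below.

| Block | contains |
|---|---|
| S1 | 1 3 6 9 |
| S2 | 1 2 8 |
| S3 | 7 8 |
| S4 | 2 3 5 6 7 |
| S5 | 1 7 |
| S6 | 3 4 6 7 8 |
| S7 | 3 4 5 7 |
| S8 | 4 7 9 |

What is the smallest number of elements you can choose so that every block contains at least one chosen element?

2

The 2 elements {1, 7} hit every block.
The blocks S2, S8 are pairwise disjoint, so any hitting set needs a separate element for each — at least 2. Hence 2 is optimal.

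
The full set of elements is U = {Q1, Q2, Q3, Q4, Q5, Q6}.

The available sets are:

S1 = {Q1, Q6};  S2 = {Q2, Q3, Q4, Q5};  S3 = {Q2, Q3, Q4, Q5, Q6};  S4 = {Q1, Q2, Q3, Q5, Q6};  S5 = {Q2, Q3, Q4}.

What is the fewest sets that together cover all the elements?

2

S3 and S4 together: S3 ∪ S4 = {Q1, Q2, Q3, Q4, Q5, Q6} — every element is covered.
No single set has all 6 elements (the largest, S3, has 5), so 2 is optimal.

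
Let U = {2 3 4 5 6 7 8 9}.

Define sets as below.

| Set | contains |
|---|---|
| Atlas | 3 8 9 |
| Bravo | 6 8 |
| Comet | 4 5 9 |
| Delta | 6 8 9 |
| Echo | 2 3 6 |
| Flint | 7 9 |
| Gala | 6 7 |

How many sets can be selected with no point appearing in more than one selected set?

2

Comet, Gala are pairwise disjoint (Comet={4,5,9}; Gala={6,7}).
Every remaining set overlaps one of these, and no 3 of the listed sets are pairwise disjoint, so 2 is the maximum.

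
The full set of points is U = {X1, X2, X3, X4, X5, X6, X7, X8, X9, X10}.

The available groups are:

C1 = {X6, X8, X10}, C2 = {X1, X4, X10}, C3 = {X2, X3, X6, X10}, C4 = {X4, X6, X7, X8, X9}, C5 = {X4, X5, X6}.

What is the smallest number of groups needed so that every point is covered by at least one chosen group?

4

Take {C2, C3, C4, C5}. Their union is {X1, X2, X3, X4, X5, X6, X7, X8, X9, X10}, which is all 10 points.
Only C5 contains X5, so C5 is forced; the remaining 7 points need at least 3 more groups (each remaining group adds at most 3) — so at least 4 groups are needed, and 4 is optimal.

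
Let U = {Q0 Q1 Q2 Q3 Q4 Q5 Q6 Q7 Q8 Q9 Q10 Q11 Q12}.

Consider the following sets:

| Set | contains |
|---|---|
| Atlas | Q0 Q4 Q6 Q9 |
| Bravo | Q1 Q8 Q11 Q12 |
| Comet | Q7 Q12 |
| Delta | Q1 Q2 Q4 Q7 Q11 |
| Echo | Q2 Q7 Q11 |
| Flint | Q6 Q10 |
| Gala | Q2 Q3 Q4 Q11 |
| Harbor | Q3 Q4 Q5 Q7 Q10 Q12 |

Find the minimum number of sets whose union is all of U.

Atlas and Bravo and Delta and Harbor together: Atlas ∪ Bravo ∪ Delta ∪ Harbor = {Q0, Q1, Q2, Q3, Q4, Q5, Q6, Q7, Q8, Q9, Q10, Q11, Q12} — every element is covered.
Only Harbor contains Q5, so Harbor is forced; the remaining 7 elements need at least 3 more sets (each remaining set adds at most 3) — so at least 4 sets are needed, and 4 is optimal.

4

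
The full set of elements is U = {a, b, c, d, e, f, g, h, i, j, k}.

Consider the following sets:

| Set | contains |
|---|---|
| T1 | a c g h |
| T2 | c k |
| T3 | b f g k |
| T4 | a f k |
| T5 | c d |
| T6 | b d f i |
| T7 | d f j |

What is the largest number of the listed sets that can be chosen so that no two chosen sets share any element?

2

T3, T5 are pairwise disjoint (T3={b,f,g,k}; T5={c,d}).
Every remaining set overlaps one of these, and no 3 of the listed sets are pairwise disjoint, so 2 is the maximum.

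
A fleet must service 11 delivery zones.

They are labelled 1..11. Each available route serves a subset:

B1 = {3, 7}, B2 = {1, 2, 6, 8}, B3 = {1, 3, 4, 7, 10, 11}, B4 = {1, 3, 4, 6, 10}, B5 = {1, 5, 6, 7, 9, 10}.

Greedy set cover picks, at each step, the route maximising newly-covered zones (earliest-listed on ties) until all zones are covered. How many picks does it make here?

Greedy: pick B3 (covers 6 new) → pick B2 (covers 3 new) → pick B5 (covers 2 new). Total picks: 3.

3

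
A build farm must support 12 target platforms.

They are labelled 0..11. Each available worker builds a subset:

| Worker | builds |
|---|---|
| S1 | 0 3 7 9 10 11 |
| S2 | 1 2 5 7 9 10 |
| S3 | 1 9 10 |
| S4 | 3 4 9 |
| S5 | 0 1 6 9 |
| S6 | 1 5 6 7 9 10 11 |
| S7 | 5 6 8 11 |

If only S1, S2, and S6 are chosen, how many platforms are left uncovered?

Union of S1, S2, S6 = {0, 1, 2, 3, 5, 6, 7, 9, 10, 11}.
Not covered: 4, 8 — 2 platforms.

2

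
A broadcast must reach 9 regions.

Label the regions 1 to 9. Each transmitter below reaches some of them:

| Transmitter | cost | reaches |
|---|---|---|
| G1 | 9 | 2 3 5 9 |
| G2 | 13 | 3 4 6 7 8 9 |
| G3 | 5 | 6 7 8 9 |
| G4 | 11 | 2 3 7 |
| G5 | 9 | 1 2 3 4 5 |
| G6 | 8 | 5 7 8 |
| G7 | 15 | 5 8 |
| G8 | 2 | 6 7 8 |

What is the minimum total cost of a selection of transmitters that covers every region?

G3, G5 together cover every region (G3 ∪ G5 = {1, 2, 3, 4, 5, 6, 7, 8, 9}); total cost 5 + 9 = 14.
The greedy pick G8, G5, G3 costs 16; no covering selection beats 14.

14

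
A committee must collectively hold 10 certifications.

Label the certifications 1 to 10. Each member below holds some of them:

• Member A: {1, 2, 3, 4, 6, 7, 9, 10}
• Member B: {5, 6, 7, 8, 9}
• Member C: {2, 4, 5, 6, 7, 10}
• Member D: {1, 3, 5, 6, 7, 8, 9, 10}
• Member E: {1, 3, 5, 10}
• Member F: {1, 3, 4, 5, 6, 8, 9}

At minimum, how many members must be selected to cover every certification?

Take {C, F}. Their union is {1, 2, 3, 4, 5, 6, 7, 8, 9, 10}, which is all 10 certifications.
No single member has all 10 certifications (the largest, A, has 8), so 2 is optimal.

2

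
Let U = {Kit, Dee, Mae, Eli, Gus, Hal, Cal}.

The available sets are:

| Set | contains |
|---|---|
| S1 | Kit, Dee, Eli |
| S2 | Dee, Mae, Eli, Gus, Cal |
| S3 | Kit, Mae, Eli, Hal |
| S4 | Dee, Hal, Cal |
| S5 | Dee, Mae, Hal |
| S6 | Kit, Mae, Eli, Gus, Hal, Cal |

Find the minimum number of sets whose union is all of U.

2

S2 and S6 cover everything between them: the union {Kit, Dee, Mae, Eli, Gus, Hal, Cal} is all of U.
No single set has all 7 items (the largest, S6, has 6), so 2 is optimal.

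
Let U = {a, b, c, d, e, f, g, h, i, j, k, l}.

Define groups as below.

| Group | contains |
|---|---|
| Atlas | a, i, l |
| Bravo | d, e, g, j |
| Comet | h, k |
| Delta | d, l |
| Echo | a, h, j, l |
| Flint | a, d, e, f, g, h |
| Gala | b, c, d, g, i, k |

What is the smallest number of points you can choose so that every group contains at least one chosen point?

3

The 3 points {g, k, l} hit every group.
The groups Atlas, Bravo, Comet are pairwise disjoint, so any hitting set needs a separate point for each — at least 3. Hence 3 is optimal.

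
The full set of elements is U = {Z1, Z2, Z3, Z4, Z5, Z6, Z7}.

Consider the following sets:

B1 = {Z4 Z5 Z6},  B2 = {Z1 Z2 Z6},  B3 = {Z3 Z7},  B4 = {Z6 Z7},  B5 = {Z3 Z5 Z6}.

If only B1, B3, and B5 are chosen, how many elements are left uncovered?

Union of B1, B3, B5 = {Z3, Z4, Z5, Z6, Z7}.
Not covered: Z1, Z2 — 2 elements.

2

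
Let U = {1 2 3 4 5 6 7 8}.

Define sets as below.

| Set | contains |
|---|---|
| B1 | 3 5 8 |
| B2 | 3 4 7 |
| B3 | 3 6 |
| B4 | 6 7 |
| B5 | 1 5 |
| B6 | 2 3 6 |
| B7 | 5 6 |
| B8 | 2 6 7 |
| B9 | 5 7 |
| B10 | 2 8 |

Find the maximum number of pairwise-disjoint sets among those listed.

B2, B7, B10 are pairwise disjoint (B2={3,4,7}; B7={5,6}; B10={2,8}).
Every remaining set overlaps one of these, and no 4 of the listed sets are pairwise disjoint, so 3 is the maximum.

3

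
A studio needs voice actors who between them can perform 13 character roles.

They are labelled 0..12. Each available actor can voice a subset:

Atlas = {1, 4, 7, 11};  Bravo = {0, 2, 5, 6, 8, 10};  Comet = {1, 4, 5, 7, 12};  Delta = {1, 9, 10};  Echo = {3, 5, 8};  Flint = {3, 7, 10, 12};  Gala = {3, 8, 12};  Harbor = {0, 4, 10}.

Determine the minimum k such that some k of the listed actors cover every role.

Atlas and Bravo and Delta and Gala together: Atlas ∪ Bravo ∪ Delta ∪ Gala = {0, 1, 2, 3, 4, 5, 6, 7, 8, 9, 10, 11, 12} — every role is covered.
No 3 of the 8 actors cover everything (all 56 combinations miss at least one role), so 4 is optimal.

4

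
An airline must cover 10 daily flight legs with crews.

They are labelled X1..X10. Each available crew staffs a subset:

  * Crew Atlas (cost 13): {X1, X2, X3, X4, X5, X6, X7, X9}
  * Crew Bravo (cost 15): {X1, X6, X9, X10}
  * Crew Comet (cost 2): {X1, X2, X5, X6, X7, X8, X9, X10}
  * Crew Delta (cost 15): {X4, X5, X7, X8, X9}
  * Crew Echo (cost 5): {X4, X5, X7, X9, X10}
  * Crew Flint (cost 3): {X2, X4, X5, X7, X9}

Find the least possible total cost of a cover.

15

Atlas, Comet together cover every leg (Atlas ∪ Comet = {X1, X2, X3, X4, X5, X6, X7, X8, X9, X10}); total cost 13 + 2 = 15.
The greedy pick Comet, Flint, Atlas costs 18; no covering selection beats 15.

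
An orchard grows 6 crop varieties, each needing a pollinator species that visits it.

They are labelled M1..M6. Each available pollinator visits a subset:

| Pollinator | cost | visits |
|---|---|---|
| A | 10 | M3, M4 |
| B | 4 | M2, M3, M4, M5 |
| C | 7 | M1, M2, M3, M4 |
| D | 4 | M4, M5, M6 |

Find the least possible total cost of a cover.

C, D together cover every variety (C ∪ D = {M1, M2, M3, M4, M5, M6}); total cost 7 + 4 = 11.
The greedy pick B, D, C costs 15; no covering selection beats 11.

11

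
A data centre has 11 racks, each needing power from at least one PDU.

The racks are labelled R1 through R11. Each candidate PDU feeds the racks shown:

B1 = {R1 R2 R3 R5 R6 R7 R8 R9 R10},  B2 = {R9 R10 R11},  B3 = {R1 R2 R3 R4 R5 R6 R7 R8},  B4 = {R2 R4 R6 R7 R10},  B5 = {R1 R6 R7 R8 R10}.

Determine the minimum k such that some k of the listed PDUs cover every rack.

2

B2 and B3 together: B2 ∪ B3 = {R1, R2, R3, R4, R5, R6, R7, R8, R9, R10, R11} — every rack is covered.
No single PDU has all 11 racks (the largest, B1, has 9), so 2 is optimal.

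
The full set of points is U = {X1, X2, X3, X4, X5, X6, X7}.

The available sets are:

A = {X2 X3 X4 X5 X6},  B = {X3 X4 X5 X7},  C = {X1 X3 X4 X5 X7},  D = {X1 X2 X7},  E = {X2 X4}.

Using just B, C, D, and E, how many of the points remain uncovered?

Union of B, C, D, E = {X1, X2, X3, X4, X5, X7}.
Not covered: X6 — 1 point.

1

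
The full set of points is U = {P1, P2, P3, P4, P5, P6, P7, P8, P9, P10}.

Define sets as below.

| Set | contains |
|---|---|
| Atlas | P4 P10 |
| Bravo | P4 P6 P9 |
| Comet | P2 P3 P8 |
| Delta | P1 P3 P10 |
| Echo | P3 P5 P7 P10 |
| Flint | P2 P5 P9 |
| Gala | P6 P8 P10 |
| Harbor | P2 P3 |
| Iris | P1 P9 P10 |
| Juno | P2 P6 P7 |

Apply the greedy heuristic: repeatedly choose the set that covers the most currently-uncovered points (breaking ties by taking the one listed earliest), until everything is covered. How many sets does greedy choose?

Greedy: pick Echo (covers 4 new) → pick Bravo (covers 3 new) → pick Comet (covers 2 new) → pick Delta (covers 1 new). Total picks: 4.

4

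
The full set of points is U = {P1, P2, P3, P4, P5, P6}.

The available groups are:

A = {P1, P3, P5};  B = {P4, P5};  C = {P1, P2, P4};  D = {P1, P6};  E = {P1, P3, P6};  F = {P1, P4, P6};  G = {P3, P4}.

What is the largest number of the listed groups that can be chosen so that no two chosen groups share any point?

B, E are pairwise disjoint (B={P4,P5}; E={P1,P3,P6}).
Every remaining group overlaps one of these, and no 3 of the listed groups are pairwise disjoint, so 2 is the maximum.

2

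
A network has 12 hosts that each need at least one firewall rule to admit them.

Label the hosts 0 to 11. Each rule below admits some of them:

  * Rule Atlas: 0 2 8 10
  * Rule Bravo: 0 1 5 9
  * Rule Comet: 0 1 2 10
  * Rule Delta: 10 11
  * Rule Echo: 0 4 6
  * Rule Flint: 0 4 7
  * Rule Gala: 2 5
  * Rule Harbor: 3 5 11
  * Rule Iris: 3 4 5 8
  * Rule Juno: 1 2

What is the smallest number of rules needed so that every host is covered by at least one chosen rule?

5

Atlas and Bravo and Echo and Flint and Harbor together: Atlas ∪ Bravo ∪ Echo ∪ Flint ∪ Harbor = {0, 1, 2, 3, 4, 5, 6, 7, 8, 9, 10, 11} — every host is covered.
No 4 of the 10 rules cover everything (all 210 combinations miss at least one host), so 5 is optimal.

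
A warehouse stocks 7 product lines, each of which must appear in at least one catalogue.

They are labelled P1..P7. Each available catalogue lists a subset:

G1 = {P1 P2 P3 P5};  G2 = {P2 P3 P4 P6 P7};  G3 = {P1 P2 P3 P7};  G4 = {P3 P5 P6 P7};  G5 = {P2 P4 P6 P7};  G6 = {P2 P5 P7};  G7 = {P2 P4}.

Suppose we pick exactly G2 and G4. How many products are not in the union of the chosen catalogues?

1

Union of G2, G4 = {P2, P3, P4, P5, P6, P7}.
Not covered: P1 — 1 product.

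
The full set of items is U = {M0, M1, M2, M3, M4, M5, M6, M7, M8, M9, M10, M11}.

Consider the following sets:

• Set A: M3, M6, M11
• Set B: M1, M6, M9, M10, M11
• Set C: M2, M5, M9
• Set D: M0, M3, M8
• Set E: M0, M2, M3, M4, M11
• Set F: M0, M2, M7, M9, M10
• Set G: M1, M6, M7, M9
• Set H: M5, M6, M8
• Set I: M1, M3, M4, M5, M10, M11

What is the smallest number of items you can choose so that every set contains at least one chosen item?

The 3 items {M3, M5, M9} hit every set.
No choice of 2 items meets every set, so 3 is the minimum.

3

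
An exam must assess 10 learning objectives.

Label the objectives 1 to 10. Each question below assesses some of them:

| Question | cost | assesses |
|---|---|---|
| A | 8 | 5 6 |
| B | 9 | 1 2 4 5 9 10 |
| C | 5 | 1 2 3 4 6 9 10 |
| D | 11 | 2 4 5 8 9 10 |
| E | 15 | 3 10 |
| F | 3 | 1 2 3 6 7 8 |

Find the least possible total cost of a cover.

12

B, F together cover every objective (B ∪ F = {1, 2, 3, 4, 5, 6, 7, 8, 9, 10}); total cost 9 + 3 = 12.
The greedy pick F, C, A costs 16; no covering selection beats 12.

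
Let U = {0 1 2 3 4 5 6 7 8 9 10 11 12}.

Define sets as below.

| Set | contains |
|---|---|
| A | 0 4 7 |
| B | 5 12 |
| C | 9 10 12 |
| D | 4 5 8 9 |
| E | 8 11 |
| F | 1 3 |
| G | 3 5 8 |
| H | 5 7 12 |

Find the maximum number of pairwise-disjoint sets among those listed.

A, C, E, F are pairwise disjoint (A={0,4,7}; C={9,10,12}; E={8,11}; F={1,3}).
Every remaining set overlaps one of these, and no 5 of the listed sets are pairwise disjoint, so 4 is the maximum.

4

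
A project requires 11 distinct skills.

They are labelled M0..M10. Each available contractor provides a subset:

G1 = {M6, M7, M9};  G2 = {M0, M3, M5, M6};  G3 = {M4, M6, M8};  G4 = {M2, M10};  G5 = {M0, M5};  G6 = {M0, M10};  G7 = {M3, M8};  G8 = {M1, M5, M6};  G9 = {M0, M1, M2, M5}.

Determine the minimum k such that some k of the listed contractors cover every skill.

G1 and G3 and G4 and G7 and G9 together: G1 ∪ G3 ∪ G4 ∪ G7 ∪ G9 = {M0, M1, M2, M3, M4, M5, M6, M7, M8, M9, M10} — every skill is covered.
No 4 of the 9 contractors cover everything (all 126 combinations miss at least one skill), so 5 is optimal.

5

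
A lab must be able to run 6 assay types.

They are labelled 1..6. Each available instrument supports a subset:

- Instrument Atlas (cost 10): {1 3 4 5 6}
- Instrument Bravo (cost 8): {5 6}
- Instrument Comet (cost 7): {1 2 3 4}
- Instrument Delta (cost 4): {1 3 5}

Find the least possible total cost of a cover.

15

Bravo, Comet together cover every assay (Bravo ∪ Comet = {1, 2, 3, 4, 5, 6}); total cost 8 + 7 = 15.
The greedy pick Delta, Comet, Bravo costs 19; no covering selection beats 15.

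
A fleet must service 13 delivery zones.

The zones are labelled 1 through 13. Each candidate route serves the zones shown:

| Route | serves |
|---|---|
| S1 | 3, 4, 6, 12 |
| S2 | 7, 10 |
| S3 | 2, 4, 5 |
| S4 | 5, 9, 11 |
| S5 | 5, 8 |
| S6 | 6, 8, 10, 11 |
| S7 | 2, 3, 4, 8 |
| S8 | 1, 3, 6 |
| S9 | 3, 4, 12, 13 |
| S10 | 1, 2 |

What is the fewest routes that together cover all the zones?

5

S2 and S4 and S7 and S8 and S9 together: S2 ∪ S4 ∪ S7 ∪ S8 ∪ S9 = {1, 2, 3, 4, 5, 6, 7, 8, 9, 10, 11, 12, 13} — every zone is covered.
No 4 of the 10 routes cover everything (all 210 combinations miss at least one zone), so 5 is optimal.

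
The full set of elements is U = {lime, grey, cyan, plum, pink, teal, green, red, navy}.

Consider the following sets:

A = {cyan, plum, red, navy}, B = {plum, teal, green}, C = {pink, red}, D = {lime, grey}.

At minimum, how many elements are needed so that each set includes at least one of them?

H = {lime, plum, pink} meets every set (each contains at least one member of H), and |H| = 3.
The sets B, C, D are pairwise disjoint, so any hitting set needs a separate element for each — at least 3. Hence 3 is optimal.

3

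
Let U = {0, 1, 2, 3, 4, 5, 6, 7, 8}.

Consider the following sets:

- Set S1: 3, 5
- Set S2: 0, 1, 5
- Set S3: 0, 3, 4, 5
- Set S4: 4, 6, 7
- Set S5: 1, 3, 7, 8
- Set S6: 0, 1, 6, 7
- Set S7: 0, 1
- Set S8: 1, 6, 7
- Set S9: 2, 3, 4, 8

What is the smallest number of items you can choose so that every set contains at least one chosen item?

3

H = {1, 3, 6} meets every set (each contains at least one member of H), and |H| = 3.
The sets S1, S4, S7 are pairwise disjoint, so any hitting set needs a separate item for each — at least 3. Hence 3 is optimal.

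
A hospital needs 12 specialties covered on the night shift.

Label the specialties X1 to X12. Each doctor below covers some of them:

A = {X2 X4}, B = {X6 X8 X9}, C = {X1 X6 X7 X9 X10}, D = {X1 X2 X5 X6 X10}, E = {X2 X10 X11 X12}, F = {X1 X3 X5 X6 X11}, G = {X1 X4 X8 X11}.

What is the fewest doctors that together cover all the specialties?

C and E and F and G together: C ∪ E ∪ F ∪ G = {X1, X2, X3, X4, X5, X6, X7, X8, X9, X10, X11, X12} — every specialty is covered.
Only F contains X3, so F is forced; the remaining 7 specialties need at least 3 more doctors (each remaining doctor adds at most 3) — so at least 4 doctors are needed, and 4 is optimal.

4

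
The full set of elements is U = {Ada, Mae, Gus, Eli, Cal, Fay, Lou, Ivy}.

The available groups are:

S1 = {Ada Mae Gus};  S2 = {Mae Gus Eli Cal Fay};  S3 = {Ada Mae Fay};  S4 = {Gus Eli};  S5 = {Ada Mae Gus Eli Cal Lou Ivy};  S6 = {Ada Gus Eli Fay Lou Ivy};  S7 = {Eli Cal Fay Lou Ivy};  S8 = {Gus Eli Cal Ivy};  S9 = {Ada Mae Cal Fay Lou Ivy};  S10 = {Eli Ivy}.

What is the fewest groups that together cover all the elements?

2

Take {S5, S6}. Their union is {Ada, Mae, Gus, Eli, Cal, Fay, Lou, Ivy}, which is all 8 elements.
No single group has all 8 elements (the largest, S5, has 7), so 2 is optimal.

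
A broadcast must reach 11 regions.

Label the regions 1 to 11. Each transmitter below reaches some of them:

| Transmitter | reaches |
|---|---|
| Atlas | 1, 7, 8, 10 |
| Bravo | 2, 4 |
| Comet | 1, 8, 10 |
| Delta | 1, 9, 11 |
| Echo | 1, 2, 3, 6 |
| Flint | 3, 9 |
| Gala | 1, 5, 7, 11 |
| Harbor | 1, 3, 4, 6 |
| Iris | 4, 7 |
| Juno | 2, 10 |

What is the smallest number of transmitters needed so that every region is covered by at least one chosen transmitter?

5

Atlas and Bravo and Flint and Gala and Harbor together: Atlas ∪ Bravo ∪ Flint ∪ Gala ∪ Harbor = {1, 2, 3, 4, 5, 6, 7, 8, 9, 10, 11} — every region is covered.
No 4 of the 10 transmitters cover everything (all 210 combinations miss at least one region), so 5 is optimal.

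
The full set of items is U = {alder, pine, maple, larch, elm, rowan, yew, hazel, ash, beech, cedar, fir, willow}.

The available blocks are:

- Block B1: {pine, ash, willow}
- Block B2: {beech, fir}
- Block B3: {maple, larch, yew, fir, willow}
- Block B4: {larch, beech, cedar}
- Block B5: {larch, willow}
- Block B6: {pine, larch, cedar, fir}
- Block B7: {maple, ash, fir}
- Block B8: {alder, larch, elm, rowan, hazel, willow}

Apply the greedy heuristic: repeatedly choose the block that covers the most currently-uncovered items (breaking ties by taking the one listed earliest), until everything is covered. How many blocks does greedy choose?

4

Greedy: pick B8 (covers 6 new) → pick B3 (covers 3 new) → pick B1 (covers 2 new) → pick B4 (covers 2 new). Total picks: 4.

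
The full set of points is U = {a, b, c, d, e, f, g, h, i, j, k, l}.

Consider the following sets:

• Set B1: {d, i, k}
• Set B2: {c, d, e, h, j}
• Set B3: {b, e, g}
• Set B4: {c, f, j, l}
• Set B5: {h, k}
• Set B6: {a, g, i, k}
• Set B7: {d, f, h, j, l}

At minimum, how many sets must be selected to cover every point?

4

Take {B2, B3, B6, B7}. Their union is {a, b, c, d, e, f, g, h, i, j, k, l}, which is all 12 points.
No 3 of the 7 sets cover everything (all 35 combinations miss at least one point), so 4 is optimal.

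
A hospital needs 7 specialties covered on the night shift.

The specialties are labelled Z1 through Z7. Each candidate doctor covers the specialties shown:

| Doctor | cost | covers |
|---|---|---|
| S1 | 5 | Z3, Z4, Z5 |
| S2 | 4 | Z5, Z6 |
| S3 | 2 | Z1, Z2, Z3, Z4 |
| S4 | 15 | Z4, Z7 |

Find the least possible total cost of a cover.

S2, S3, S4 together cover every specialty (S2 ∪ S3 ∪ S4 = {Z1, Z2, Z3, Z4, Z5, Z6, Z7}); total cost 4 + 2 + 15 = 21.
No covering selection has total cost below 21.

21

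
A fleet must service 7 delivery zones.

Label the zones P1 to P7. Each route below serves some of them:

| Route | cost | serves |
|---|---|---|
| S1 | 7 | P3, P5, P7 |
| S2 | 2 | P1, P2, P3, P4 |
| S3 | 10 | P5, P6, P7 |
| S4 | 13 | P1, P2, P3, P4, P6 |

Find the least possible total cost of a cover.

S2, S3 together cover every zone (S2 ∪ S3 = {P1, P2, P3, P4, P5, P6, P7}); total cost 2 + 10 = 12.
No covering selection has total cost below 12.

12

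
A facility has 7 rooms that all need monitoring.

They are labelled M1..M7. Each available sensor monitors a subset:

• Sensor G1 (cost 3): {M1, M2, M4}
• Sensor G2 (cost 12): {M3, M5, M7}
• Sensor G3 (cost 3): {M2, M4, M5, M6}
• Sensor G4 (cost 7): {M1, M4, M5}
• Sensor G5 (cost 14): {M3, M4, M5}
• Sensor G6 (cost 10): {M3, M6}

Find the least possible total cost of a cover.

18

G1, G2, G3 together cover every room (G1 ∪ G2 ∪ G3 = {M1, M2, M3, M4, M5, M6, M7}); total cost 3 + 12 + 3 = 18.
No covering selection has total cost below 18.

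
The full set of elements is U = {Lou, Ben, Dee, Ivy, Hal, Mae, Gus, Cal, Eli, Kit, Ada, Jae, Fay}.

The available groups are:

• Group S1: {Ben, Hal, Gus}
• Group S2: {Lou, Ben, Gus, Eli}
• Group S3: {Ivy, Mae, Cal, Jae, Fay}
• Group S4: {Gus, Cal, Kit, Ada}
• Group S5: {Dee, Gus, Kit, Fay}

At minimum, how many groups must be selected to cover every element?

5

S1 and S2 and S3 and S4 and S5 together: S1 ∪ S2 ∪ S3 ∪ S4 ∪ S5 = {Lou, Ben, Dee, Ivy, Hal, Mae, Gus, Cal, Eli, Kit, Ada, Jae, Fay} — every element is covered.
No 4 of the 5 groups cover everything (all 5 combinations miss at least one element), so 5 is optimal.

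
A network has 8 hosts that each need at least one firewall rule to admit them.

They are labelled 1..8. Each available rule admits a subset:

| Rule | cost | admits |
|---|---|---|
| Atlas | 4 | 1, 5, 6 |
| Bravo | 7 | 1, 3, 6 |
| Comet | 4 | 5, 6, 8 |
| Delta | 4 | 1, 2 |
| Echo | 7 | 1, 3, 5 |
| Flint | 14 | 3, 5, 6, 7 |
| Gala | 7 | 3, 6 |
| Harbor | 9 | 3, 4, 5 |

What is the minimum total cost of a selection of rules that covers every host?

31

Comet, Delta, Flint, Harbor together cover every host (Comet ∪ Delta ∪ Flint ∪ Harbor = {1, 2, 3, 4, 5, 6, 7, 8}); total cost 4 + 4 + 14 + 9 = 31.
The greedy pick Atlas, Comet, Delta, Harbor, Flint costs 35; no covering selection beats 31.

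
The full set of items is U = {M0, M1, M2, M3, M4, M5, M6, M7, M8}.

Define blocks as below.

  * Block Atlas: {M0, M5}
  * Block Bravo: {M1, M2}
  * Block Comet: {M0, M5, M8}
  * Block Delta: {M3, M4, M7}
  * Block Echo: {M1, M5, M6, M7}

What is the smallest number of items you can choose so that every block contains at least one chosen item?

H = {M1, M5, M7} meets every block (each contains at least one member of H), and |H| = 3.
The blocks Bravo, Comet, Delta are pairwise disjoint, so any hitting set needs a separate item for each — at least 3. Hence 3 is optimal.

3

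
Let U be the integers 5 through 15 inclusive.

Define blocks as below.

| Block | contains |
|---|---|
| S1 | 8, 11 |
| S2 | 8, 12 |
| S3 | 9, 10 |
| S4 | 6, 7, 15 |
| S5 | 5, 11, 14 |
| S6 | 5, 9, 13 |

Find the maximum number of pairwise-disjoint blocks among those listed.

S2, S3, S4, S5 are pairwise disjoint (S2={8,12}; S3={9,10}; S4={6,7,15}; S5={5,11,14}).
Every remaining block overlaps one of these, and no 5 of the listed blocks are pairwise disjoint, so 4 is the maximum.

4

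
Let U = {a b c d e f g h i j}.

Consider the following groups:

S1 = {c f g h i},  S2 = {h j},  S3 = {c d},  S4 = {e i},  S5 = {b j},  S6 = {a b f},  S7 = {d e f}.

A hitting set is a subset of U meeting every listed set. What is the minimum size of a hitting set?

4

The 4 elements {b, d, e, h} hit every group.
The groups S2, S3, S4, S6 are pairwise disjoint, so any hitting set needs a separate element for each — at least 4. Hence 4 is optimal.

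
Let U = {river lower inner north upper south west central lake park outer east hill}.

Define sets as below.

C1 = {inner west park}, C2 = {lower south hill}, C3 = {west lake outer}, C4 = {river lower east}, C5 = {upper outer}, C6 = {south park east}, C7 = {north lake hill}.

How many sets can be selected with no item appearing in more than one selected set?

4

C1, C4, C5, C7 are pairwise disjoint (C1={inner,west,park}; C4={river,lower,east}; C5={upper,outer}; C7={north,lake,hill}).
Every remaining set overlaps one of these, and no 5 of the listed sets are pairwise disjoint, so 4 is the maximum.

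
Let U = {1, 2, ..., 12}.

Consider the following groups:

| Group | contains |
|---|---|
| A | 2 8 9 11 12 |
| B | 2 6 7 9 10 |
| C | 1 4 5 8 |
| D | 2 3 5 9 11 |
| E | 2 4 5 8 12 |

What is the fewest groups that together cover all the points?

A, B, C, and D cover everything between them: the union {1, 2, 3, 4, 5, 6, 7, 8, 9, 10, 11, 12} is all of U.
Only D contains 3, so D is forced; the remaining 7 points need at least 3 more groups (each remaining group adds at most 3) — so at least 4 groups are needed, and 4 is optimal.

4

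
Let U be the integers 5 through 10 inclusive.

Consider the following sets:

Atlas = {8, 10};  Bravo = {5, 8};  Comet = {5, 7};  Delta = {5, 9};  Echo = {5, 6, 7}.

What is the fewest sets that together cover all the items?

3

Atlas and Delta and Echo together: Atlas ∪ Delta ∪ Echo = {5, 6, 7, 8, 9, 10} — every item is covered.
Only Echo contains 6, so Echo is forced; the remaining 3 items need at least 2 more sets (each remaining set adds at most 2) — so at least 3 sets are needed, and 3 is optimal.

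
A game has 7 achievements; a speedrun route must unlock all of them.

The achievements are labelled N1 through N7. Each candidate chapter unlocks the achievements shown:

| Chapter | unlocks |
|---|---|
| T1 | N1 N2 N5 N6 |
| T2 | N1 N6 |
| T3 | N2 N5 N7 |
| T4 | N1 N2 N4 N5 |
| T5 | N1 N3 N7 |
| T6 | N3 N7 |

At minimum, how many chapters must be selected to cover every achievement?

3

T2 and T4 and T5 together: T2 ∪ T4 ∪ T5 = {N1, N2, N3, N4, N5, N6, N7} — every achievement is covered.
Only T4 contains N4, so T4 is forced; the remaining 3 achievements need at least 2 more chapters (each remaining chapter adds at most 2) — so at least 3 chapters are needed, and 3 is optimal.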